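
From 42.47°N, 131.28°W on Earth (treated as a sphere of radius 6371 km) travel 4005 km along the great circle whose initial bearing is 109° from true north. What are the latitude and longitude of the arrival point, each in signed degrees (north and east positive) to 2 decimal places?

Angular distance δ = d/R = 4005/6371 = 0.62863 rad; initial bearing θ = 1.9024 rad.
sin φ₂ = sin φ₁ cos δ + cos φ₁ sin δ cos θ = (0.6752)(0.8088) + (0.7376)(0.5880)(-0.3256) = 0.4049, so φ₂ = 23.89°.
Δλ = atan2(sin θ sin δ cos φ₁, cos δ − sin φ₁ sin φ₂) = atan2(0.4101, 0.5354) = 37.451°.
λ₂ = -131.280° + 37.451° = -93.83°.

23.89°, -93.83°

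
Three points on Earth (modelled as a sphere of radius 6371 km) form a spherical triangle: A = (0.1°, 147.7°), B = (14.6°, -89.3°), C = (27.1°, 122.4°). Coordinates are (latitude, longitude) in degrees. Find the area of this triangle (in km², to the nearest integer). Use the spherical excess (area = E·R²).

49759186 km²

Side lengths (central angles): a = 2.2371, b = 0.6341, c = 2.1254 rad; semiperimeter s = 2.4983.
By l'Huilier's theorem, tan(E/4) = √[tan(s/2) tan((s−a)/2) tan((s−b)/2) tan((s−c)/2)], giving spherical excess E = 1.2259 rad.
Area = E·R² = 1.2259 × (6371)² ≈ 49759186 km².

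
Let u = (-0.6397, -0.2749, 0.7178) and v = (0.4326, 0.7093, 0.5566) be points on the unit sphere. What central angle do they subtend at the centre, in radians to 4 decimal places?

1.6430 rad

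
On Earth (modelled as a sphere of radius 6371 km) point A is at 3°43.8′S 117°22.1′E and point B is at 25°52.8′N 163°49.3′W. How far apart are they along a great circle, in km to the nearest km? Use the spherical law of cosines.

9075 km

In radians: φ₁ = -0.0651, φ₂ = 0.4517, Δλ = 78.810° = 1.3755 rad.
cos c = sin φ₁ sin φ₂ + cos φ₁ cos φ₂ cos Δλ = (-0.0651)(0.4365) + (0.9979)(0.8997)(0.1941) = 0.14584,
so c = arccos(0.14584) = 1.42444 rad.
Distance = R·c = 6371 × 1.4244 ≈ 9075 km.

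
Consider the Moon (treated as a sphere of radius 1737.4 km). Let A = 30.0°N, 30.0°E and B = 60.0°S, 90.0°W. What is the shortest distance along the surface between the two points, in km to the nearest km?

Let φ₁ = 0.5236 rad, φ₂ = -1.0472 rad, and Δλ = -2.0944 rad.
cos c = sin φ₁ sin φ₂ + cos φ₁ cos φ₂ cos Δλ = (0.5000)(-0.8660) + (0.8660)(0.5000)(-0.5000) = -0.64952,
so c = arccos(-0.64952) = 2.27775 rad.
Distance = R·c = 1737.4 × 2.2777 ≈ 3957 km.

3957 km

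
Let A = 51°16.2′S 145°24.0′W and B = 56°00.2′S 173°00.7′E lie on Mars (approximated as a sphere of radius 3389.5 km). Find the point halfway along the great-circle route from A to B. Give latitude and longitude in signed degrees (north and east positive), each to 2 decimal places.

Central angle δ = 0.4313 rad. Interpolating on the sphere with fraction f = 0.5:
P = [sin((1−f)δ)·A + sin(fδ)·B] / sin δ = 0.5119·A + 0.5119·B in Cartesian coordinates,
giving P = (-0.5477, -0.1470, -0.8237), i.e. latitude -55.45°, longitude -164.97°.

-55.45°, -164.97°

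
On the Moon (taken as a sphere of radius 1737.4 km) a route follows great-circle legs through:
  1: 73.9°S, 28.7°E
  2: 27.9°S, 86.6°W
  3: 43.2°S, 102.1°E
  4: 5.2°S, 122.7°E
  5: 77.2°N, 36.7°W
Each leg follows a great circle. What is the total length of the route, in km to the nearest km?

Leg 1→2: central angle 1.2187 rad, distance 2117.4 km.
Leg 2→3: central angle 1.8928 rad, distance 3288.6 km.
Leg 3→4: central angle 0.7354 rad, distance 1277.6 km.
Leg 4→5: central angle 1.8702 rad, distance 3249.2 km.
Total: 2117.4 + 3288.6 + 1277.6 + 3249.2 ≈ 9933 km.

9933 km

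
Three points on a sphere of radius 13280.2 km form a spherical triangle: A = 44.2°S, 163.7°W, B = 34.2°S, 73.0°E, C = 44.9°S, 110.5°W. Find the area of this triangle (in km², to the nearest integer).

112585947 km²

Side lengths (central angles): a = 1.7599, b = 0.6496, c = 1.5044 rad; semiperimeter s = 1.9570.
By l'Huilier's theorem, tan(E/4) = √[tan(s/2) tan((s−a)/2) tan((s−b)/2) tan((s−c)/2)], giving spherical excess E = 0.6384 rad.
Area = E·R² = 0.6384 × (13280.2)² ≈ 112585947 km².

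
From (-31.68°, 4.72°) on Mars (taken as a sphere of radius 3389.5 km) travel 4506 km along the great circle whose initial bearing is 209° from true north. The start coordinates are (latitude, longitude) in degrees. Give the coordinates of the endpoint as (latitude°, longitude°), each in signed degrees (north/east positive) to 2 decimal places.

Angular distance δ = d/R = 4506/3389.5 = 1.32940 rad; initial bearing θ = 3.6477 rad.
sin φ₂ = sin φ₁ cos δ + cos φ₁ sin δ cos θ = (-0.5252)(0.2391) + (0.8510)(0.9710)(-0.8746) = -0.8483, so φ₂ = -58.02°.
Δλ = atan2(sin θ sin δ cos φ₁, cos δ − sin φ₁ sin φ₂) = atan2(-0.4006, -0.2064) = -117.261°.
λ₂ = 4.720° − 117.261° = -112.54°.

-58.02°, -112.54°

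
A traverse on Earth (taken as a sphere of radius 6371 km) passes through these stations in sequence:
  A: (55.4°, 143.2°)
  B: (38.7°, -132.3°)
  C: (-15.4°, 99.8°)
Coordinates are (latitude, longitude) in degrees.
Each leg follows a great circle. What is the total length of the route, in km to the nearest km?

20578 km

Leg A→B: central angle 0.9799 rad, distance 6242.7 km.
Leg B→C: central angle 2.2501 rad, distance 14335.2 km.
Total: 6242.7 + 14335.2 ≈ 20578 km.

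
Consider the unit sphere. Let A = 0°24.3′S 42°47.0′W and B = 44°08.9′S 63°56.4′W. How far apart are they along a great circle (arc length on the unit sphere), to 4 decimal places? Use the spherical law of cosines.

Let φ₁ = -0.0071 rad, φ₂ = -0.7705 rad, and Δλ = -0.3693 rad.
cos c = sin φ₁ sin φ₂ + cos φ₁ cos φ₂ cos Δλ = (-0.0071)(-0.6965) + (1.0000)(0.7175)(0.9326) = 0.67408,
so c = arccos(0.67408) = 0.83108 rad.
On the unit sphere the arc length equals the central angle: 0.8311.

0.8311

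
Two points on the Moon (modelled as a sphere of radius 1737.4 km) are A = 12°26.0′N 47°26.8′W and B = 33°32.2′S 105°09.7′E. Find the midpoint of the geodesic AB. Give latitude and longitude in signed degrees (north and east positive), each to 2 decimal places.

-36.81°, 10.89°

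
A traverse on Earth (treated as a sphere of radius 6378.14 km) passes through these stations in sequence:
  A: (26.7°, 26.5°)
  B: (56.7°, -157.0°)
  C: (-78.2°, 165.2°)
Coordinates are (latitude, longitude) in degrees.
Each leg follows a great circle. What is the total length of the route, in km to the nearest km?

Leg A→B: central angle 1.6851 rad, distance 10747.6 km.
Leg B→C: central angle 2.3883 rad, distance 15232.8 km.
Total: 10747.6 + 15232.8 ≈ 25980 km.

25980 km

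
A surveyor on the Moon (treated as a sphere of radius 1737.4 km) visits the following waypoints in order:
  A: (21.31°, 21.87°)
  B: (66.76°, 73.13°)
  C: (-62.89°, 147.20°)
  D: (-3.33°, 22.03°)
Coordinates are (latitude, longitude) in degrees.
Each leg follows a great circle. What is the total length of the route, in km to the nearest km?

9037 km

Leg A→B: central angle 0.9716 rad, distance 1688.1 km.
Leg B→C: central angle 2.4474 rad, distance 4252.1 km.
Leg C→D: central angle 1.7827 rad, distance 3097.3 km.
Total: 1688.1 + 4252.1 + 3097.3 ≈ 9037 km.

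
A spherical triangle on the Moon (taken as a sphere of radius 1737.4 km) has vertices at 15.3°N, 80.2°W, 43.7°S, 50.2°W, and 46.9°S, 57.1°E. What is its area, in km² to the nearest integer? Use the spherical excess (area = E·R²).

Side lengths (central angles): a = 1.2051, b = 2.3145, c = 1.1356 rad; semiperimeter s = 2.3276.
By l'Huilier's theorem, tan(E/4) = √[tan(s/2) tan((s−a)/2) tan((s−b)/2) tan((s−c)/2)], giving spherical excess E = 0.3214 rad.
Area = E·R² = 0.3214 × (1737.4)² ≈ 970146 km².

970146 km²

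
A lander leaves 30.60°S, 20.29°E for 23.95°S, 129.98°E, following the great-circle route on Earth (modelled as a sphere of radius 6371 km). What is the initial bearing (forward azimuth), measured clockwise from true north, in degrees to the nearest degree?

120°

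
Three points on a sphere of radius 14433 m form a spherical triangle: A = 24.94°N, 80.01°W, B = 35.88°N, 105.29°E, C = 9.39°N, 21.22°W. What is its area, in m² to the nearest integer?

Side lengths (central angles): a = 1.9606, b = 1.0094, c = 2.0765 rad; semiperimeter s = 2.5232.
By l'Huilier's theorem, tan(E/4) = √[tan(s/2) tan((s−a)/2) tan((s−b)/2) tan((s−c)/2)], giving spherical excess E = 1.6601 rad.
Area = E·R² = 1.6601 × (14433)² ≈ 345815443 m².

345815443 m²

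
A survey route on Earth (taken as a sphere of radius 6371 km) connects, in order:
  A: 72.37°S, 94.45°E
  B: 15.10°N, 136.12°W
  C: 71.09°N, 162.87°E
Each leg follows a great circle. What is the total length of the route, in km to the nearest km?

20267 km

Leg A→B: central angle 2.0197 rad, distance 12867.6 km.
Leg B→C: central angle 1.1614 rad, distance 7399.0 km.
Total: 12867.6 + 7399.0 ≈ 20267 km.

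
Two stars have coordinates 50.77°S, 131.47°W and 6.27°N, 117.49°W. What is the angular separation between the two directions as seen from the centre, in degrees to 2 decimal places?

58.30°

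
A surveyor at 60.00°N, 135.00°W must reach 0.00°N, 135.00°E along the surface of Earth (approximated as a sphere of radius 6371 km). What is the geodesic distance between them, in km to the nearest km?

In radians: φ₁ = 1.0472, φ₂ = 0.0000, Δλ = -90.000° = -1.5708 rad.
Haversine: a = sin²(Δφ/2) + cos φ₁ cos φ₂ sin²(Δλ/2) = 0.2500 + (0.5000)(1.0000)(0.5000) = 0.50000.
Central angle c = 2·arcsin(√a) = 1.57080 rad.
Distance = R·c = 6371 × 1.5708 ≈ 10008 km.

10008 km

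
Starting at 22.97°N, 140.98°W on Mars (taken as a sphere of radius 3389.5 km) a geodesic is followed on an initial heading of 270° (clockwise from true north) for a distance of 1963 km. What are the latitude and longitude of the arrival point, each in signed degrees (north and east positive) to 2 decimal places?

Angular distance δ = d/R = 1963/3389.5 = 0.57914 rad; initial bearing θ = 4.7124 rad.
sin φ₂ = sin φ₁ cos δ + cos φ₁ sin δ cos θ = (0.3902)(0.8369) + (0.9207)(0.5473)(-0.0000) = 0.3266, so φ₂ = 19.06°.
Δλ = atan2(sin θ sin δ cos φ₁, cos δ − sin φ₁ sin φ₂) = atan2(-0.5039, 0.7095) = -35.385°.
λ₂ = -140.980° − 35.385° = -176.36°.

19.06°, -176.36°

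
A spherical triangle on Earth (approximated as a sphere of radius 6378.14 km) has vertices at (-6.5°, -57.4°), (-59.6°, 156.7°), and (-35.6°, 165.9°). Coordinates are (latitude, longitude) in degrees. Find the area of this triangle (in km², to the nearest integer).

Side lengths (central angles): a = 0.4317, b = 2.1200, c = 1.8951 rad; semiperimeter s = 2.2235.
By l'Huilier's theorem, tan(E/4) = √[tan(s/2) tan((s−a)/2) tan((s−b)/2) tan((s−c)/2)], giving spherical excess E = 0.5846 rad.
Area = E·R² = 0.5846 × (6378.14)² ≈ 23782264 km².

23782264 km²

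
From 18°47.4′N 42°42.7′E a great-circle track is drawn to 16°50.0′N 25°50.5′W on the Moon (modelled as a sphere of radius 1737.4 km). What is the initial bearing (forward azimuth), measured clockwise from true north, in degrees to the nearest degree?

280°

Δλ = -68.553° = -1.1965 rad.
y = sin Δλ · cos φ₂ = (-0.9308)(0.9572) = -0.8909
x = cos φ₁ sin φ₂ − sin φ₁ cos φ₂ cos Δλ = (0.9467)(0.2896) − (0.3221)(0.9572)(0.3656) = 0.1614
θ = atan2(y, x) = -79.73°; adding 360° gives 280°.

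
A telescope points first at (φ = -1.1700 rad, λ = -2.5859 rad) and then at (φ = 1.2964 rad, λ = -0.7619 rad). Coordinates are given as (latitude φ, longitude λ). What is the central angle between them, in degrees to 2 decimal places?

155.89°

Let φ₁ = -1.1700 rad, φ₂ = 1.2964 rad, and Δλ = 1.8240 rad.
Haversine: a = sin²(Δφ/2) + cos φ₁ cos φ₂ sin²(Δλ/2) = 0.8903 + (0.3902)(0.2710)(0.6253) = 0.95639.
Central angle c = 2·arcsin(√a) = 2.72085 rad.
So the angular separation is 155.89°.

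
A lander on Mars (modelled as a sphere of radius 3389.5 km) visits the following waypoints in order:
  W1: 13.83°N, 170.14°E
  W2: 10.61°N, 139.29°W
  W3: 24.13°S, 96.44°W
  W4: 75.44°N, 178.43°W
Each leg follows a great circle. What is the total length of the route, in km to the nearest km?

Leg W1→W2: central angle 0.8630 rad, distance 2925.0 km.
Leg W2→W3: central angle 0.9492 rad, distance 3217.2 km.
Leg W3→W4: central angle 1.9430 rad, distance 6585.9 km.
Total: 2925.0 + 3217.2 + 6585.9 ≈ 12728 km.

12728 km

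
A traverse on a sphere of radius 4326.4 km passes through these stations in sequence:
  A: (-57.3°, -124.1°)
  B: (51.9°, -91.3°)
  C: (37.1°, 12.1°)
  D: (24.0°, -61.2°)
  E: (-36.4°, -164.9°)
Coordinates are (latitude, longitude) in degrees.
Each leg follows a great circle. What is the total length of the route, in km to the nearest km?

27095 km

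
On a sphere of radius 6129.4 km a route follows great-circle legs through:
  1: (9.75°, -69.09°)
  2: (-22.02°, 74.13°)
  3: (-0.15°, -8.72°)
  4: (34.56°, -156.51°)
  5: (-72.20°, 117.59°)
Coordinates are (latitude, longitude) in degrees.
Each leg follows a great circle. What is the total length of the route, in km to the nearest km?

Leg 1→2: central angle 2.4903 rad, distance 15263.9 km.
Leg 2→3: central angle 1.4542 rad, distance 8913.1 km.
Leg 3→4: central angle 2.3438 rad, distance 14366.0 km.
Leg 4→5: central angle 2.1201 rad, distance 12995.1 km.
Total: 15263.9 + 8913.1 + 14366.0 + 12995.1 ≈ 51538 km.

51538 km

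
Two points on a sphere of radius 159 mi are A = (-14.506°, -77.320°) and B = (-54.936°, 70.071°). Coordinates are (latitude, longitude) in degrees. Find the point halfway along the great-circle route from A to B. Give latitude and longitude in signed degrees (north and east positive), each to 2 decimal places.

-61.74°, -44.72°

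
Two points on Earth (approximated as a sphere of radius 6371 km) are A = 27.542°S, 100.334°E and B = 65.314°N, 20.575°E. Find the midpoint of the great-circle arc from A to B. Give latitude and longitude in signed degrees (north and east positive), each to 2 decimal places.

23.12°, 77.18°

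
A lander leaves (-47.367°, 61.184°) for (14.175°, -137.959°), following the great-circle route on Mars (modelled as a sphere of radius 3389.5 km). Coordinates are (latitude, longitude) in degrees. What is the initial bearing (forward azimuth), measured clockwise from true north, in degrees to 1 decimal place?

With φ₁ = -0.8267, φ₂ = 0.2474, Δλ = 2.8075 rad, the forward-azimuth formula gives
θ = atan2( sin Δλ cos φ₂ , cos φ₁ sin φ₂ − sin φ₁ cos φ₂ cos Δλ ) = atan2(0.3179, -0.5080) = 147.96°.
So the initial bearing is 148.0°.

148.0°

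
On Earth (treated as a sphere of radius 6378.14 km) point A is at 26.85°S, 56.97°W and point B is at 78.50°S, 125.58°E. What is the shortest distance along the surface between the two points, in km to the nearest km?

8309 km

In radians: φ₁ = -0.4686, φ₂ = -1.3701, Δλ = -177.450° = -3.0971 rad.
cos c = sin φ₁ sin φ₂ + cos φ₁ cos φ₂ cos Δλ = (-0.4517)(-0.9799) + (0.8922)(0.1994)(-0.9990) = 0.26489,
so c = arccos(0.26489) = 1.30271 rad.
Distance = R·c = 6378.14 × 1.3027 ≈ 8309 km.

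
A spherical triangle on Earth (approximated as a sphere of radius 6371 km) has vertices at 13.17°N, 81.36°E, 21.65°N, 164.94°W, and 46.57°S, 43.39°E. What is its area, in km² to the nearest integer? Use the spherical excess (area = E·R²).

Side lengths (central angles): a = 2.5506, b = 1.2001, c = 1.8543 rad; semiperimeter s = 2.8025.
By l'Huilier's theorem, tan(E/4) = √[tan(s/2) tan((s−a)/2) tan((s−b)/2) tan((s−c)/2)], giving spherical excess E = 2.2370 rad.
Area = E·R² = 2.2370 × (6371)² ≈ 90797443 km².

90797443 km²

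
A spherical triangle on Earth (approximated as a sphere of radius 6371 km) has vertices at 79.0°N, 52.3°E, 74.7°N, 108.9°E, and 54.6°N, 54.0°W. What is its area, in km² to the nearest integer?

2217892 km²

Side lengths (central angles): a = 0.8761, b = 0.6933, c = 0.2261 rad; semiperimeter s = 0.8978.
By l'Huilier's theorem, tan(E/4) = √[tan(s/2) tan((s−a)/2) tan((s−b)/2) tan((s−c)/2)], giving spherical excess E = 0.0546 rad.
Area = E·R² = 0.0546 × (6371)² ≈ 2217892 km².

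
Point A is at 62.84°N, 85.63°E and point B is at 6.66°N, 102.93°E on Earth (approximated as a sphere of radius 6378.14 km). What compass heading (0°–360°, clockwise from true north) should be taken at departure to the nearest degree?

160°

With φ₁ = 1.0968, φ₂ = 0.1162, Δλ = 0.3019 rad, the forward-azimuth formula gives
θ = atan2( sin Δλ cos φ₂ , cos φ₁ sin φ₂ − sin φ₁ cos φ₂ cos Δλ ) = atan2(0.2954, -0.7908) = 159.52°.
So the initial bearing is 160°.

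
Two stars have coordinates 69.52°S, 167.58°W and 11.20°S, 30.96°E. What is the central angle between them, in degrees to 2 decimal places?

98.25°

Let φ₁ = -1.2134 rad, φ₂ = -0.1955 rad, and Δλ = -2.8180 rad.
Haversine: a = sin²(Δφ/2) + cos φ₁ cos φ₂ sin²(Δλ/2) = 0.2374 + (0.3499)(0.9810)(0.9741) = 0.57172.
Central angle c = 2·arcsin(√a) = 1.71474 rad.
So the angular separation is 98.25°.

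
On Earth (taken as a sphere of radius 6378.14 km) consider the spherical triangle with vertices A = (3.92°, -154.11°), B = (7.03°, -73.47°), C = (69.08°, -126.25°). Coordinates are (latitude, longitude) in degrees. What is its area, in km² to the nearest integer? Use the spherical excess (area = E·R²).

35418873 km²

Side lengths (central angles): a = 1.2359, b = 1.1823, c = 1.4006 rad; semiperimeter s = 1.9094.
By l'Huilier's theorem, tan(E/4) = √[tan(s/2) tan((s−a)/2) tan((s−b)/2) tan((s−c)/2)], giving spherical excess E = 0.8707 rad.
Area = E·R² = 0.8707 × (6378.14)² ≈ 35418873 km².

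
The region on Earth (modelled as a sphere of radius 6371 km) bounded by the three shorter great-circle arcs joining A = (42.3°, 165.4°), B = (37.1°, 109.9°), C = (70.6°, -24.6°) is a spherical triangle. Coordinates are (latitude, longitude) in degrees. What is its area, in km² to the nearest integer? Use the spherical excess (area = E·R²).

Side lengths (central angles): a = 1.1775, b = 1.1671, c = 0.7376 rad; semiperimeter s = 1.5411.
By l'Huilier's theorem, tan(E/4) = √[tan(s/2) tan((s−a)/2) tan((s−b)/2) tan((s−c)/2)], giving spherical excess E = 0.4768 rad.
Area = E·R² = 0.4768 × (6371)² ≈ 19352278 km².

19352278 km²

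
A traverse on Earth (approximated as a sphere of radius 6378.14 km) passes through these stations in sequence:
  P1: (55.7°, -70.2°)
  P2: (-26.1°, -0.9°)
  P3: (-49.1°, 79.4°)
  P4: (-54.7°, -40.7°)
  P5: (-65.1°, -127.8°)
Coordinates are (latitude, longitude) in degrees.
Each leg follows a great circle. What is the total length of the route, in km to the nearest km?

30164 km

Leg P1→P2: central angle 1.7564 rad, distance 11202.6 km.
Leg P2→P3: central angle 1.1245 rad, distance 7172.4 km.
Leg P3→P4: central angle 1.1295 rad, distance 7203.9 km.
Leg P4→P5: central angle 0.7188 rad, distance 4584.7 km.
Total: 11202.6 + 7172.4 + 7203.9 + 4584.7 ≈ 30164 km.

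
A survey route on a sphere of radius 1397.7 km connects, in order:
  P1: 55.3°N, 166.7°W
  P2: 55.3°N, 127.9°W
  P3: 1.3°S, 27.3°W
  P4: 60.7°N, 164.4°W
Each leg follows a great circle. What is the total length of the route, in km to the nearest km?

5638 km

Leg P1→P2: central angle 0.3805 rad, distance 531.8 km.
Leg P2→P3: central angle 1.6945 rad, distance 2368.3 km.
Leg P3→P4: central angle 1.9586 rad, distance 2737.6 km.
Total: 531.8 + 2368.3 + 2737.6 ≈ 5638 km.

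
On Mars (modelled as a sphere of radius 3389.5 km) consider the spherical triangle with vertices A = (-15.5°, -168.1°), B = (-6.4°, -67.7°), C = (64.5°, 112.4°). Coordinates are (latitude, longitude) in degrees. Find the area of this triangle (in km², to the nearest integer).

Side lengths (central angles): a = 2.1276, b = 1.7372, c = 1.7144 rad; semiperimeter s = 2.7895.
By l'Huilier's theorem, tan(E/4) = √[tan(s/2) tan((s−a)/2) tan((s−b)/2) tan((s−c)/2)], giving spherical excess E = 2.7423 rad.
Area = E·R² = 2.7423 × (3389.5)² ≈ 31504986 km².

31504986 km²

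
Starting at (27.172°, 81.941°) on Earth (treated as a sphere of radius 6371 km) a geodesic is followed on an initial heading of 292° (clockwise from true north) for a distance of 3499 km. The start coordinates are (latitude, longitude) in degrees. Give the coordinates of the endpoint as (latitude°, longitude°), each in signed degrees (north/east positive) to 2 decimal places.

Angular distance δ = d/R = 3499/6371 = 0.54921 rad; initial bearing θ = 5.0964 rad.
sin φ₂ = sin φ₁ cos δ + cos φ₁ sin δ cos θ = (0.4567)(0.8529) + (0.8896)(0.5220)(0.3746) = 0.5635, so φ₂ = 34.30°.
Δλ = atan2(sin θ sin δ cos φ₁, cos δ − sin φ₁ sin φ₂) = atan2(-0.4306, 0.5956) = -35.864°.
λ₂ = 81.941° − 35.864° = 46.08°.

34.30°, 46.08°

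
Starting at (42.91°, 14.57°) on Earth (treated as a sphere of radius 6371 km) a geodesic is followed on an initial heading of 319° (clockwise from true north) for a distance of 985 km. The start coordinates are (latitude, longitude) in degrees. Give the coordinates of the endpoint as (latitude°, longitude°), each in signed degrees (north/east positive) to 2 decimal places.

49.27°, 5.66°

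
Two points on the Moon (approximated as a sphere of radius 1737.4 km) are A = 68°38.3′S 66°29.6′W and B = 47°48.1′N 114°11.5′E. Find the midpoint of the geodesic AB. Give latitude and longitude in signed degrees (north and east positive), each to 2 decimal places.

The central angle between A and B is δ = 2.7779 rad.
With f = 0.5, the slerp weights are sin((1−f)δ)/sin δ = 2.7646 and sin(fδ)/sin δ = 2.7646.
Weighted sum of the unit vectors: (2.7646)·(0.1453,-0.3340,-0.9313) + (2.7646)·(-0.2753,0.6127,0.7408) = (-0.3593, 0.7705, -0.5266).
Converting back: φ = atan2(z, √(x²+y²)) = -31.78°, λ = atan2(y, x) = 115.00°.

-31.78°, 115.00°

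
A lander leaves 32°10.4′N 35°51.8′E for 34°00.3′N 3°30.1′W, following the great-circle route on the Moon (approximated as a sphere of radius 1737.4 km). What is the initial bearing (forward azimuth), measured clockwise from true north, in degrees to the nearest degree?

284°

With φ₁ = 0.5615, φ₂ = 0.5935, Δλ = -0.6870 rad, the forward-azimuth formula gives
θ = atan2( sin Δλ cos φ₂ , cos φ₁ sin φ₂ − sin φ₁ cos φ₂ cos Δλ ) = atan2(-0.5258, 0.1321) = -75.90°.
Adding 360° brings this into [0°, 360°): 284°.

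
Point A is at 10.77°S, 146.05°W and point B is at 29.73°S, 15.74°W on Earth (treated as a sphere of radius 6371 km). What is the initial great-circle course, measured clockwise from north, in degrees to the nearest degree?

With φ₁ = -0.1880, φ₂ = -0.5189, Δλ = 2.2743 rad, the forward-azimuth formula gives
θ = atan2( sin Δλ cos φ₂ , cos φ₁ sin φ₂ − sin φ₁ cos φ₂ cos Δλ ) = atan2(0.6622, -0.5922) = 131.80°.
So the initial bearing is 132°.

132°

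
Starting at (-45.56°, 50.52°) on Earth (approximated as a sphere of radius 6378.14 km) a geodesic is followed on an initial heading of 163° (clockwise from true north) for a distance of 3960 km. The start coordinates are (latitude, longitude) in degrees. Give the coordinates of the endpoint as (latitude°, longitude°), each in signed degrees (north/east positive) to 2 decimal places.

-75.99°, 95.15°

Angular distance δ = d/R = 3960/6378.14 = 0.62087 rad; initial bearing θ = 2.8449 rad.
sin φ₂ = sin φ₁ cos δ + cos φ₁ sin δ cos θ = (-0.7140)(0.8134) + (0.7002)(0.5817)(-0.9563) = -0.9703, so φ₂ = -75.99°.
Δλ = atan2(sin θ sin δ cos φ₁, cos δ − sin φ₁ sin φ₂) = atan2(0.1191, 0.1206) = 44.632°.
λ₂ = 50.520° + 44.632° = 95.15°.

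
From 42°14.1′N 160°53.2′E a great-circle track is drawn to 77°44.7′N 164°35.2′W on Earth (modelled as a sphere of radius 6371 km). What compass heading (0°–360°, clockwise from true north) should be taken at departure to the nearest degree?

11°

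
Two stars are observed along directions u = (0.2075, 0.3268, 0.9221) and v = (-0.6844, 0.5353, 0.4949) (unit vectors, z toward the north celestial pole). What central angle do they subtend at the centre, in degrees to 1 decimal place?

u·v = 0.4893; |u| = 1.0001, |v| = 0.9999.
cos θ = (u·v)/(|u||v|) = 0.4893, so θ = 60.7°.

60.7°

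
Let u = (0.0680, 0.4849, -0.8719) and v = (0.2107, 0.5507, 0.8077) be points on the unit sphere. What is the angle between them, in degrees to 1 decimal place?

115.0°

u·v = -0.4229; |u| = 1.0000, |v| = 1.0000.
cos θ = (u·v)/(|u||v|) = -0.4229, so θ = 115.0°.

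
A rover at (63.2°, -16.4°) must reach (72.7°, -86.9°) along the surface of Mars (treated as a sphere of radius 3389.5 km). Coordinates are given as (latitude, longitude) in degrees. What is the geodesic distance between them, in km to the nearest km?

In radians: φ₁ = 1.1030, φ₂ = 1.2689, Δλ = -70.500° = -1.2305 rad.
cos c = sin φ₁ sin φ₂ + cos φ₁ cos φ₂ cos Δλ = (0.8926)(0.9548) + (0.4509)(0.2974)(0.3338) = 0.89696,
so c = arccos(0.89696) = 0.45795 rad.
Distance = R·c = 3389.5 × 0.4579 ≈ 1552 km.

1552 km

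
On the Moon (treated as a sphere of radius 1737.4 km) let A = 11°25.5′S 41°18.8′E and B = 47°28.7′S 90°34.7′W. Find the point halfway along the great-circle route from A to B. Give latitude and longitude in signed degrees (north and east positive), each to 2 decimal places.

-52.02°, -2.26°

The central angle between A and B is δ = 1.8717 rad.
With f = 0.5, the slerp weights are sin((1−f)δ)/sin δ = 0.8430 and sin(fδ)/sin δ = 0.8430.
Weighted sum of the unit vectors: (0.8430)·(0.7362,0.6471,-0.1981) + (0.8430)·(-0.0068,-0.6758,-0.7370) = (0.6149, -0.0242, -0.7883).
Converting back: φ = atan2(z, √(x²+y²)) = -52.02°, λ = atan2(y, x) = -2.26°.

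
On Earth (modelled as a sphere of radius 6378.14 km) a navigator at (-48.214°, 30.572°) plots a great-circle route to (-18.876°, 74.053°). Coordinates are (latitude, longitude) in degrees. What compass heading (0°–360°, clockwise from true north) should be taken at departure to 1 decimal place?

With φ₁ = -0.8415, φ₂ = -0.3294, Δλ = 0.7589 rad, the forward-azimuth formula gives
θ = atan2( sin Δλ cos φ₂ , cos φ₁ sin φ₂ − sin φ₁ cos φ₂ cos Δλ ) = atan2(0.6511, 0.2964) = 65.53°.
So the initial bearing is 65.5°.

65.5°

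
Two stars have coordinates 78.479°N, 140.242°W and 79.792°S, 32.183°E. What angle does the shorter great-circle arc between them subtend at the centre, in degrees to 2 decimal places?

178.06°

Let φ₁ = 1.3697 rad, φ₂ = -1.3926 rad, and Δλ = 3.0094 rad.
cos c = sin φ₁ sin φ₂ + cos φ₁ cos φ₂ cos Δλ = (0.9799)(-0.9842) + (0.1997)(0.1772)(-0.9913) = -0.99943,
so c = arccos(-0.99943) = 3.10778 rad.
So the angular separation is 178.06°.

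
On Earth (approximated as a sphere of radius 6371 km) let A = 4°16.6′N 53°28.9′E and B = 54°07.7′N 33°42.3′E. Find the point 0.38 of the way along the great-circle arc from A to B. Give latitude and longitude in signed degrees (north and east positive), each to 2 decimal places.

23.51°, 48.15°

The central angle between A and B is δ = 0.9144 rad.
With f = 0.38, the slerp weights are sin((1−f)δ)/sin δ = 0.6779 and sin(fδ)/sin δ = 0.4298.
Weighted sum of the unit vectors: (0.6779)·(0.5934,0.8014,0.0746) + (0.4298)·(0.4875,0.3252,0.8103) = (0.6118, 0.6831, 0.3989).
Converting back: φ = atan2(z, √(x²+y²)) = 23.51°, λ = atan2(y, x) = 48.15°.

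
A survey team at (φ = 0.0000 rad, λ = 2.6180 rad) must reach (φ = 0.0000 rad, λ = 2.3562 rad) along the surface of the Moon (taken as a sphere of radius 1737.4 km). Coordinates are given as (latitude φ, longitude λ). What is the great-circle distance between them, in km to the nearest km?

455 km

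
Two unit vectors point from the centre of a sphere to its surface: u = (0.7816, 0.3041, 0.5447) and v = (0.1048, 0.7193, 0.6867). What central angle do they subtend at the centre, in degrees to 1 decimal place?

47.6°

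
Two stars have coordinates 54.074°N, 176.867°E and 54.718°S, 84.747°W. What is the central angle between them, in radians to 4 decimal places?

Let φ₁ = 0.9438 rad, φ₂ = -0.9550 rad, and Δλ = 1.7172 rad.
Haversine: a = sin²(Δφ/2) + cos φ₁ cos φ₂ sin²(Δλ/2) = 0.6611 + (0.5867)(0.5776)(0.5729) = 0.85523.
Central angle c = 2·arcsin(√a) = 2.36095 rad.
So the angular separation is 2.3609 rad.

2.3609 rad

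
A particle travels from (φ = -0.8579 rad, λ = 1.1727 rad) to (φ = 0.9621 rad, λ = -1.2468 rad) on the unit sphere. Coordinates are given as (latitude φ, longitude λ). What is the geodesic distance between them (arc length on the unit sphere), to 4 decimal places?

2.6934

Let φ₁ = -0.8579 rad, φ₂ = 0.9621 rad, and Δλ = -2.4195 rad.
Haversine: a = sin²(Δφ/2) + cos φ₁ cos φ₂ sin²(Δλ/2) = 0.6233 + (0.6540)(0.5718)(0.8752) = 0.95062.
Central angle c = 2·arcsin(√a) = 2.69342 rad.
On the unit sphere the arc length equals the central angle: 2.6934.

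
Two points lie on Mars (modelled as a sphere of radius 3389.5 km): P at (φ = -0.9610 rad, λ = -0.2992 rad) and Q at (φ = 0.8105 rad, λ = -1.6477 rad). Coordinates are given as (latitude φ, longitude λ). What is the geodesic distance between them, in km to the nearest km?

7126 km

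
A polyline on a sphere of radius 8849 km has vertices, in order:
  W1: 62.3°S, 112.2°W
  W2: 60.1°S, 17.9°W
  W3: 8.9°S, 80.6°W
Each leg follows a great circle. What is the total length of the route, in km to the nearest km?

17034 km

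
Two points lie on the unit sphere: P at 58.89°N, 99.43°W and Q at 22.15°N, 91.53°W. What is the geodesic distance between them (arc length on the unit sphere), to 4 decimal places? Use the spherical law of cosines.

In radians: φ₁ = 1.0278, φ₂ = 0.3866, Δλ = 7.900° = 0.1379 rad.
cos c = sin φ₁ sin φ₂ + cos φ₁ cos φ₂ cos Δλ = (0.8562)(0.3770) + (0.5167)(0.9262)(0.9905) = 0.79682,
so c = arccos(0.79682) = 0.64879 rad.
On the unit sphere the arc length equals the central angle: 0.6488.

0.6488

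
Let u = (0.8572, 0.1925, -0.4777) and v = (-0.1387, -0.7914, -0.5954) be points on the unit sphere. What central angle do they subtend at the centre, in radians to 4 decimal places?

u·v = 0.0132; |u| = 1.0000, |v| = 1.0000.
cos θ = (u·v)/(|u||v|) = 0.0132, so θ = 1.5576 rad.

1.5576 rad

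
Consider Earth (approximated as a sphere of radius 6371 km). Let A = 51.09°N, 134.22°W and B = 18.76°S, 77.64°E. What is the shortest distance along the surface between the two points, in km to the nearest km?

Let φ₁ = 0.8917 rad, φ₂ = -0.3274 rad, and Δλ = -2.5855 rad.
Haversine: a = sin²(Δφ/2) + cos φ₁ cos φ₂ sin²(Δλ/2) = 0.3278 + (0.6281)(0.9469)(0.9247) = 0.87769.
Central angle c = 2·arcsin(√a) = 2.42703 rad.
Distance = R·c = 6371 × 2.4270 ≈ 15463 km.

15463 km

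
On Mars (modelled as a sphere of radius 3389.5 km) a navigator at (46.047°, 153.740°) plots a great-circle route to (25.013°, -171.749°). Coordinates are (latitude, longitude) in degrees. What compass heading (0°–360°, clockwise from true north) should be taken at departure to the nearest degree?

115°

Δλ = 34.511° = 0.6023 rad.
y = sin Δλ · cos φ₂ = (0.5666)(0.9062) = 0.5134
x = cos φ₁ sin φ₂ − sin φ₁ cos φ₂ cos Δλ = (0.6941)(0.4228) − (0.7199)(0.9062)(0.8240) = -0.2441
θ = atan2(y, x) = 115.43°, so the bearing is 115°.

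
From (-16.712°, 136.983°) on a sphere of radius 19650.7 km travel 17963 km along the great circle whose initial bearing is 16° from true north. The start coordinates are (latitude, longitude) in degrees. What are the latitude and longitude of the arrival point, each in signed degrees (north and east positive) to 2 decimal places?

Angular distance δ = d/R = 17963/19650.7 = 0.91412 rad; initial bearing θ = 0.2793 rad.
sin φ₂ = sin φ₁ cos δ + cos φ₁ sin δ cos θ = (-0.2876)(0.6105) + (0.9578)(0.7920)(0.9613) = 0.5536, so φ₂ = 33.62°.
Δλ = atan2(sin θ sin δ cos φ₁, cos δ − sin φ₁ sin φ₂) = atan2(0.2091, 0.7697) = 15.198°.
λ₂ = 136.983° + 15.198° = 152.18°.

33.62°, 152.18°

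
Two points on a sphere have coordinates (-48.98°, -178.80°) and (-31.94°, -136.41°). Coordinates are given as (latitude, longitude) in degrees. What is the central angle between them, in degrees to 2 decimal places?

Let φ₁ = -0.8549 rad, φ₂ = -0.5575 rad, and Δλ = 0.7398 rad.
Haversine: a = sin²(Δφ/2) + cos φ₁ cos φ₂ sin²(Δλ/2) = 0.0219 + (0.6563)(0.8486)(0.1307) = 0.09475.
Central angle c = 2·arcsin(√a) = 0.62580 rad.
So the angular separation is 35.86°.

35.86°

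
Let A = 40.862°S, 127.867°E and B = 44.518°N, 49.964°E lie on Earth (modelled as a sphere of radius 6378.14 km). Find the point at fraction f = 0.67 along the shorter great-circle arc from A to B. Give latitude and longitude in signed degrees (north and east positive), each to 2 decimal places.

17.71°, 79.35°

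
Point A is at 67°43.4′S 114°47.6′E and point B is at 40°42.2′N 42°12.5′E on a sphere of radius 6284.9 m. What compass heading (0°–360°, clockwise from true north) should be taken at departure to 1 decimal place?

302.3°

With φ₁ = -1.1820, φ₂ = 0.7104, Δλ = -1.2668 rad, the forward-azimuth formula gives
θ = atan2( sin Δλ cos φ₂ , cos φ₁ sin φ₂ − sin φ₁ cos φ₂ cos Δλ ) = atan2(-0.7233, 0.4572) = -57.71°.
Adding 360° brings this into [0°, 360°): 302.3°.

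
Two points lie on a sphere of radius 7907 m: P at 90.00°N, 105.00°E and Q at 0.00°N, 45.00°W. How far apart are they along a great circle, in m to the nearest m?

12420 m

Let φ₁ = 1.5708 rad, φ₂ = 0.0000 rad, and Δλ = -2.6180 rad.
Haversine: a = sin²(Δφ/2) + cos φ₁ cos φ₂ sin²(Δλ/2) = 0.5000 + (0.0000)(1.0000)(0.9330) = 0.50000.
Central angle c = 2·arcsin(√a) = 1.57080 rad.
Distance = R·c = 7907 × 1.5708 ≈ 12420 m.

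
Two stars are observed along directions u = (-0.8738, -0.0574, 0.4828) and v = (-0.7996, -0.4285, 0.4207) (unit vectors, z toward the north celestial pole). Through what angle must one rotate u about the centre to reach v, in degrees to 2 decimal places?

22.11°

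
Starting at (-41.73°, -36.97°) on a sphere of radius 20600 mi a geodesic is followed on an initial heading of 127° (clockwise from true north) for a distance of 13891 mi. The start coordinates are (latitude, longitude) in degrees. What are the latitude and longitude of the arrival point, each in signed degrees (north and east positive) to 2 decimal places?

Angular distance δ = d/R = 13891/20600 = 0.67432 rad; initial bearing θ = 2.2166 rad.
sin φ₂ = sin φ₁ cos δ + cos φ₁ sin δ cos θ = (-0.6656)(0.7811) + (0.7463)(0.6244)(-0.6018) = -0.8004, so φ₂ = -53.16°.
Δλ = atan2(sin θ sin δ cos φ₁, cos δ − sin φ₁ sin φ₂) = atan2(0.3721, 0.2484) = 56.277°.
λ₂ = -36.970° + 56.277° = 19.31°.

-53.16°, 19.31°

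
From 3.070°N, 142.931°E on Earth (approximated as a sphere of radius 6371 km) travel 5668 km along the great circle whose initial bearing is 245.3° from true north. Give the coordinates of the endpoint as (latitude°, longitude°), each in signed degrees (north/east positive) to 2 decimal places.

-16.88°, 95.41°

Angular distance δ = d/R = 5668/6371 = 0.88966 rad; initial bearing θ = 4.2813 rad.
sin φ₂ = sin φ₁ cos δ + cos φ₁ sin δ cos θ = (0.0536)(0.6297) + (0.9986)(0.7769)(-0.4179) = -0.2904, so φ₂ = -16.88°.
Δλ = atan2(sin θ sin δ cos φ₁, cos δ − sin φ₁ sin φ₂) = atan2(-0.7048, 0.6452) = -47.525°.
λ₂ = 142.931° − 47.525° = 95.41°.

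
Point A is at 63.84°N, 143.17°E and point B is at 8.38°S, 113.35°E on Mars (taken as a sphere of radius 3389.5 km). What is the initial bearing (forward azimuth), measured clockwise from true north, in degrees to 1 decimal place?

210.5°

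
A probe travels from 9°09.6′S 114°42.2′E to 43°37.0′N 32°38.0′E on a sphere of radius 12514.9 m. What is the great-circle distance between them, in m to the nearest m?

In radians: φ₁ = -0.1599, φ₂ = 0.7613, Δλ = -82.070° = -1.4324 rad.
cos c = sin φ₁ sin φ₂ + cos φ₁ cos φ₂ cos Δλ = (-0.1592)(0.6898) + (0.9872)(0.7240)(0.1380) = -0.01121,
so c = arccos(-0.01121) = 1.58200 rad.
Distance = R·c = 12514.9 × 1.5820 ≈ 19799 m.

19799 m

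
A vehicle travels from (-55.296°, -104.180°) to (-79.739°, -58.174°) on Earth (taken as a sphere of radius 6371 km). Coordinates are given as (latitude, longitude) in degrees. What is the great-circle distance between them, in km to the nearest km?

Let φ₁ = -0.9651 rad, φ₂ = -1.3917 rad, and Δλ = 0.8030 rad.
Haversine: a = sin²(Δφ/2) + cos φ₁ cos φ₂ sin²(Δλ/2) = 0.0448 + (0.5693)(0.1781)(0.1527) = 0.06030.
Central angle c = 2·arcsin(√a) = 0.49620 rad.
Distance = R·c = 6371 × 0.4962 ≈ 3161 km.

3161 km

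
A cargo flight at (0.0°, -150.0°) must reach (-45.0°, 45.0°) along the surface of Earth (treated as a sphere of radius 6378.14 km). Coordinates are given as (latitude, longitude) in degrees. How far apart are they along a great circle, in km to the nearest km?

Let φ₁ = 0.0000 rad, φ₂ = -0.7854 rad, and Δλ = -2.8798 rad.
Haversine: a = sin²(Δφ/2) + cos φ₁ cos φ₂ sin²(Δλ/2) = 0.1464 + (1.0000)(0.7071)(0.9830) = 0.84151.
Central angle c = 2·arcsin(√a) = 2.32268 rad.
Distance = R·c = 6378.14 × 2.3227 ≈ 14814 km.

14814 km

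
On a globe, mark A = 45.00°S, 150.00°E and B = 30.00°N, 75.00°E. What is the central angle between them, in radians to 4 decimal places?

Let φ₁ = -0.7854 rad, φ₂ = 0.5236 rad, and Δλ = -1.3090 rad.
cos c = sin φ₁ sin φ₂ + cos φ₁ cos φ₂ cos Δλ = (-0.7071)(0.5000) + (0.7071)(0.8660)(0.2588) = -0.19506,
so c = arccos(-0.19506) = 1.76711 rad.
So the angular separation is 1.7671 rad.

1.7671 rad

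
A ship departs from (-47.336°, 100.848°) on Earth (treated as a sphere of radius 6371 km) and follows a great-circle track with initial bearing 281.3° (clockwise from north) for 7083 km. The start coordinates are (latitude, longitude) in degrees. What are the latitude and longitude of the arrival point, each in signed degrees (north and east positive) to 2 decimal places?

-11.93°, 36.88°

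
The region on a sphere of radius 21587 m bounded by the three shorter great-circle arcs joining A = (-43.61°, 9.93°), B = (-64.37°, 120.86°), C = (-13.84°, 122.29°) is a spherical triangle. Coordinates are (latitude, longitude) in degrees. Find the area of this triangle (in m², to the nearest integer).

227555436 m²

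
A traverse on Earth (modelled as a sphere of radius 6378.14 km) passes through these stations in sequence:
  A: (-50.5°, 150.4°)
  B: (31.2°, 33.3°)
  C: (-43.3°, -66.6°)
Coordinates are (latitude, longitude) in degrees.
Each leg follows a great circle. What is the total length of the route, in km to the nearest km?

Leg A→B: central angle 2.2752 rad, distance 14511.5 km.
Leg B→C: central angle 2.0514 rad, distance 13084.0 km.
Total: 14511.5 + 13084.0 ≈ 27596 km.

27596 km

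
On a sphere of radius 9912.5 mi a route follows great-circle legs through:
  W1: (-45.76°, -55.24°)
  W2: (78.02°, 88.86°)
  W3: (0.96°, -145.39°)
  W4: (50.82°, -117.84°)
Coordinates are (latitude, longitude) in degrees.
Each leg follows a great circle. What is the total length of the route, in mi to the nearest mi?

Leg W1→W2: central angle 2.5289 rad, distance 25068.1 mi.
Leg W2→W3: central angle 1.6759 rad, distance 16611.9 mi.
Leg W3→W4: central angle 0.9606 rad, distance 9521.9 mi.
Total: 25068.1 + 16611.9 + 9521.9 ≈ 51202 mi.

51202 mi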